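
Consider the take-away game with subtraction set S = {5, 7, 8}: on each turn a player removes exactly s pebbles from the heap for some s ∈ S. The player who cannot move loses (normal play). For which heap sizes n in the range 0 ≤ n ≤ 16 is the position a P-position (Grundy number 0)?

n :  0  1  2  3  4  5  6  7  8  9 10 11 12 13 14 15 16
G :  0  0  0  0  0  1  1  1  1  1  2  2  2  0  0  0  0
P-positions are exactly the n with G(n) = 0.

0, 1, 2, 3, 4, 13, 14, 15, 16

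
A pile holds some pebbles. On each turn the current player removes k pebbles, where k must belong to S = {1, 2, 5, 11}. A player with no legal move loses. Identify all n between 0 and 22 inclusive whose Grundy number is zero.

n :  0  1  2  3  4  5  6  7  8  9 10 11 12 13 14 15 16 17 18 19 20 21 22
G :  0  1  2  0  1  2  0  1  2  0  1  2  0  1  2  0  1  2  0  1  2  0  1
P-positions are exactly the n with G(n) = 0.

0, 3, 6, 9, 12, 15, 18, 21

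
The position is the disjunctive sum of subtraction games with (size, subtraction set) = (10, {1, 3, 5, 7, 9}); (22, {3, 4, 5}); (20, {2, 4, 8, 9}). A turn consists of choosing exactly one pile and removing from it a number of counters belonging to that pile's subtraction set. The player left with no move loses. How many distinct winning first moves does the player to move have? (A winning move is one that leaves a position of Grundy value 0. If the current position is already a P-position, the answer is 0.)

Pile A, S = {1, 3, 5, 7, 9}:
n :  0  1  2  3  4  5  6  7  8  9 10
G :  0  1  0  1  0  1  0  1  0  1  0
G_A(10) = 0.
Pile B, S = {3, 4, 5}:
G(0) = 0
G(1) = mex{} = 0
G(2) = mex{} = 0
G(3) = mex{0} = 1
G(4) = mex{0,0} = 1
G(5) = mex{0,0,0} = 1
G(6) = mex{1,0,0} = 2
G(7) = mex{1,1,0} = 2
G(8) = mex{1,1,1} = 0
G(9) = mex{2,1,1} = 0
G(10) = mex{2,2,1} = 0
G(11) = mex{0,2,2} = 1
G(12) = mex{0,0,2} = 1
G(13) = mex{0,0,0} = 1
G(14) = mex{1,0,0} = 2
G(15) = mex{1,1,0} = 2
G(16) = mex{1,1,1} = 0
G(17) = mex{2,1,1} = 0
G(18) = mex{2,2,1} = 0
G(19) = mex{0,2,2} = 1
G(20) = mex{0,0,2} = 1
G(21) = mex{0,0,0} = 1
G(22) = mex{1,0,0} = 2
G_B(22) = 2.
Pile C, S = {2, 4, 8, 9}:
n :  0  1  2  3  4  5  6  7  8  9 10 11 12 13 14 15 16 17 18 19 20
G :  0  0  1  1  2  2  0  0  1  1  2  2  0  0  1  1  2  2  0  0  1
G_C(20) = 1.
Combined Grundy value = 0 ⊕ 2 ⊕ 1 = 3.
A winning move leaves total XOR = 0, i.e. changes one component's Grundy value g to g ⊕ X where X is the current total.
Pile A: need g' = 0⊕3 = 3. Options: 10−1→G=1, 10−3→G=1, 10−5→G=1, 10−7→G=1, 10−9→G=1. Hits: 0.
Pile B: need g' = 2⊕3 = 1. Options: 22−3→G=1, 22−4→G=0, 22−5→G=0. Hits: 1.
Pile C: need g' = 1⊕3 = 2. Options: 20−2→G=0, 20−4→G=2, 20−8→G=0, 20−9→G=2. Hits: 2.

3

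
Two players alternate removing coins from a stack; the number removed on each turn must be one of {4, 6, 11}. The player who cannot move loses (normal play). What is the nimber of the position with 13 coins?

3

G(0) = 0
G(1) = mex{} = 0
G(2) = mex{} = 0
G(3) = mex{} = 0
G(4) = mex{0} = 1
G(5) = mex{0} = 1
G(6) = mex{0,0} = 1
G(7) = mex{0,0} = 1
G(8) = mex{1,0} = 2
G(9) = mex{1,0} = 2
G(10) = mex{1,1} = 0
G(11) = mex{1,1,0} = 2
G(12) = mex{2,1,0} = 3
G(13) = mex{2,1,0} = 3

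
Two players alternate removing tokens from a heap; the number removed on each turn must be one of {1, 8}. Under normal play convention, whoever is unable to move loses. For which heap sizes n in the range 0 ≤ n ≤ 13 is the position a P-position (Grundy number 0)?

n :  0  1  2  3  4  5  6  7  8  9 10 11 12 13
G :  0  1  0  1  0  1  0  1  2  0  1  0  1  0
P-positions are exactly the n with G(n) = 0.

0, 2, 4, 6, 9, 11, 13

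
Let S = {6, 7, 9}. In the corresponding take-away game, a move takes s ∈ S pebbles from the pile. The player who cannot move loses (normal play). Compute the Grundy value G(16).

G(0) = 0
G(1) = mex{} = 0
G(2) = mex{} = 0
G(3) = mex{} = 0
G(4) = mex{} = 0
G(5) = mex{} = 0
G(6) = mex{0} = 1
G(7) = mex{0,0} = 1
G(8) = mex{0,0} = 1
G(9) = mex{0,0,0} = 1
G(10) = mex{0,0,0} = 1
G(11) = mex{0,0,0} = 1
G(12) = mex{1,0,0} = 2
G(13) = mex{1,1,0} = 2
G(14) = mex{1,1,0} = 2
G(15) = mex{1,1,1} = 0
G(16) = mex{1,1,1} = 0

0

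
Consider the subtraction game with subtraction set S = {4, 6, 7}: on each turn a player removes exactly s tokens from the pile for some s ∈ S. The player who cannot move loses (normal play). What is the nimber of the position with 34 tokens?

0

n :  0  1  2  3  4  5  6  7  8  9 10 11 12 13 14 15 16 17 18 19 20 21 22 23 24 25 26 27 28 29 30 31 32 33 34
G :  0  0  0  0  1  1  1  1  2  2  2  0  0  0  0  1  1  1  1  2  2  2  0  0  0  0  1  1  1  1  2  2  2  0  0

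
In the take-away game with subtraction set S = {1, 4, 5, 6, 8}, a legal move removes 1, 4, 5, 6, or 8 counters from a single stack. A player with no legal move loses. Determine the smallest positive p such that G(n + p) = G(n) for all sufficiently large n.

9

n :  0  1  2  3  4  5  6  7  8  9 10 11 12 13 14 15 16 17 18 19
G :  0  1  0  1  2  3  2  3  4  0  1  0  1  2  3  2  3  4  0  1
G(n+9) = G(n) holds for n = 0,…,7 (a full window of length max(S) = 8), so the sequence is purely periodic with period 9.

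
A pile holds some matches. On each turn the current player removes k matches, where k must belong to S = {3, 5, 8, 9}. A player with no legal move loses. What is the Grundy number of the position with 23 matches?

3

G(0) = 0
G(1) = mex{} = 0
G(2) = mex{} = 0
G(3) = mex{0} = 1
G(4) = mex{0} = 1
G(5) = mex{0,0} = 1
G(6) = mex{1,0} = 2
G(7) = mex{1,0} = 2
G(8) = mex{1,1,0} = 2
G(9) = mex{2,1,0,0} = 3
G(10) = mex{2,1,0,0} = 3
G(11) = mex{2,2,1,0} = 3
G(12) = mex{3,2,1,1} = 0
G(13) = mex{3,2,1,1} = 0
G(14) = mex{3,3,2,1} = 0
G(15) = mex{0,3,2,2} = 1
G(16) = mex{0,3,2,2} = 1
G(17) = mex{0,0,3,2} = 1
G(18) = mex{1,0,3,3} = 2
G(19) = mex{1,0,3,3} = 2
G(20) = mex{1,1,0,3} = 2
G(21) = mex{2,1,0,0} = 3
G(22) = mex{2,1,0,0} = 3
G(23) = mex{2,2,1,0} = 3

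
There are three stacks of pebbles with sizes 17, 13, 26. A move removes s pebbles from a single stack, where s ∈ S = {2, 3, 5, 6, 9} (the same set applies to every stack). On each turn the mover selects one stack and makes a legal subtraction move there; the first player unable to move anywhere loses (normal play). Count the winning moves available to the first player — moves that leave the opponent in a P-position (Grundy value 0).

2

All stacks use S = {2, 3, 5, 6, 9}:
G(0) = 0
G(1) = mex{} = 0
G(2) = mex{0} = 1
G(3) = mex{0,0} = 1
G(4) = mex{1,0} = 2
G(5) = mex{1,1,0} = 2
G(6) = mex{2,1,0,0} = 3
G(7) = mex{2,2,1,0} = 3
G(8) = mex{3,2,1,1} = 0
G(9) = mex{3,3,2,1,0} = 4
G(10) = mex{0,3,2,2,0} = 1
G(11) = mex{4,0,3,2,1} = 5
G(12) = mex{1,4,3,3,1} = 0
G(13) = mex{5,1,0,3,2} = 4
G(14) = mex{0,5,4,0,2} = 1
G(15) = mex{4,0,1,4,3} = 2
G(16) = mex{1,4,5,1,3} = 0
G(17) = mex{2,1,0,5,0} = 3
G(18) = mex{0,2,4,0,4} = 1
G(19) = mex{3,0,1,4,1} = 2
G(20) = mex{1,3,2,1,5} = 0
G(21) = mex{2,1,0,2,0} = 3
G(22) = mex{0,2,3,0,4} = 1
G(23) = mex{3,0,1,3,1} = 2
G(24) = mex{1,3,2,1,2} = 0
G(25) = mex{2,1,0,2,0} = 3
G(26) = mex{0,2,3,0,3} = 1
Stack A: G(17) = 3.
Stack B: G(13) = 4.
Stack C: G(26) = 1.
Combined Grundy value = 3 ⊕ 4 ⊕ 1 = 6.
A winning move leaves total XOR = 0, i.e. changes one component's Grundy value g to g ⊕ X where X is the current total.
Stack A: need g' = 3⊕6 = 5. Options: 17−2→G=2, 17−3→G=1, 17−5→G=0, 17−6→G=5, 17−9→G=0. Hits: 1.
Stack B: need g' = 4⊕6 = 2. Options: 13−2→G=5, 13−3→G=1, 13−5→G=0, 13−6→G=3, 13−9→G=2. Hits: 1.
Stack C: need g' = 1⊕6 = 7. Options: 26−2→G=0, 26−3→G=2, 26−5→G=3, 26−6→G=0, 26−9→G=3. Hits: 0.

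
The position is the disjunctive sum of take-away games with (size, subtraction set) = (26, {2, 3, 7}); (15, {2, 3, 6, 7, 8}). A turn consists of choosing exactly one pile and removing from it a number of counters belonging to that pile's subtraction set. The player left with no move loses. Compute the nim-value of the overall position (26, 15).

Pile A, S = {2, 3, 7}:
G(0) = 0
G(1) = mex{} = 0
G(2) = mex{0} = 1
G(3) = mex{0,0} = 1
G(4) = mex{1,0} = 2
G(5) = mex{1,1} = 0
G(6) = mex{2,1} = 0
G(7) = mex{0,2,0} = 1
G(8) = mex{0,0,0} = 1
G(9) = mex{1,0,1} = 2
G(10) = mex{1,1,1} = 0
G(11) = mex{2,1,2} = 0
G(12) = mex{0,2,0} = 1
G(13) = mex{0,0,0} = 1
G(14) = mex{1,0,1} = 2
G(15) = mex{1,1,1} = 0
G(16) = mex{2,1,2} = 0
G(17) = mex{0,2,0} = 1
G(18) = mex{0,0,0} = 1
G(19) = mex{1,0,1} = 2
G(20) = mex{1,1,1} = 0
G(21) = mex{2,1,2} = 0
G(22) = mex{0,2,0} = 1
G(23) = mex{0,0,0} = 1
G(24) = mex{1,0,1} = 2
G(25) = mex{1,1,1} = 0
G(26) = mex{2,1,2} = 0
G_A(26) = 0.
Pile B, S = {2, 3, 6, 7, 8}:
G(0) = 0
G(1) = mex{} = 0
G(2) = mex{0} = 1
G(3) = mex{0,0} = 1
G(4) = mex{1,0} = 2
G(5) = mex{1,1} = 0
G(6) = mex{2,1,0} = 3
G(7) = mex{0,2,0,0} = 1
G(8) = mex{3,0,1,0,0} = 2
G(9) = mex{1,3,1,1,0} = 2
G(10) = mex{2,1,2,1,1} = 0
G(11) = mex{2,2,0,2,1} = 3
G(12) = mex{0,2,3,0,2} = 1
G(13) = mex{3,0,1,3,0} = 2
G(14) = mex{1,3,2,1,3} = 0
G(15) = mex{2,1,2,2,1} = 0
G_B(15) = 0.
Combined Grundy value = 0 ⊕ 0 = 0.

0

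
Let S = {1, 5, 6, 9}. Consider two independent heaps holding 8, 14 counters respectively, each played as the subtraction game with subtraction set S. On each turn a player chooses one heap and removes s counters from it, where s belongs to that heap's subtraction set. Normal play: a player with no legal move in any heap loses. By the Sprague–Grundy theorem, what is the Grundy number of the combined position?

All heaps use S = {1, 5, 6, 9}:
n :  0  1  2  3  4  5  6  7  8  9 10 11 12 13 14
G :  0  1  0  1  0  1  2  3  2  3  2  3  0  1  0
Heap A: G(8) = 2.
Heap B: G(14) = 0.
Combined Grundy value = 2 ⊕ 0 = 2.

2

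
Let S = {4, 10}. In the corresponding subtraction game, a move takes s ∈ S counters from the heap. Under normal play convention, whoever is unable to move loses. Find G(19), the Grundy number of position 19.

1

G(0) = 0
G(1) = mex{} = 0
G(2) = mex{} = 0
G(3) = mex{} = 0
G(4) = mex{0} = 1
G(5) = mex{0} = 1
G(6) = mex{0} = 1
G(7) = mex{0} = 1
G(8) = mex{1} = 0
G(9) = mex{1} = 0
G(10) = mex{1,0} = 2
G(11) = mex{1,0} = 2
G(12) = mex{0,0} = 1
G(13) = mex{0,0} = 1
G(14) = mex{2,1} = 0
G(15) = mex{2,1} = 0
G(16) = mex{1,1} = 0
G(17) = mex{1,1} = 0
G(18) = mex{0,0} = 1
G(19) = mex{0,0} = 1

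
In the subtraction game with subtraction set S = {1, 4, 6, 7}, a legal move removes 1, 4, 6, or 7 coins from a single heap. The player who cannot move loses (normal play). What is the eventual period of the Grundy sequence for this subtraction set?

n :  0  1  2  3  4  5  6  7  8  9 10 11 12 13 14 15 16 17 18 19 20 21 22 23 24 25 26 27
G :  0  1  0  1  2  0  1  2  3  2  0  1  2  0  1  0  1  2  0  1  2  3  2  0  1  2  0  1
G(n+13) = G(n) holds for n = 0,…,6 (a full window of length max(S) = 7), so the sequence is purely periodic with period 13.

13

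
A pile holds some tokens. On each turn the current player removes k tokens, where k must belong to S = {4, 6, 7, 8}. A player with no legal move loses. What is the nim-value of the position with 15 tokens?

0

n :  0  1  2  3  4  5  6  7  8  9 10 11 12 13 14 15
G :  0  0  0  0  1  1  1  1  2  2  2  2  0  0  0  0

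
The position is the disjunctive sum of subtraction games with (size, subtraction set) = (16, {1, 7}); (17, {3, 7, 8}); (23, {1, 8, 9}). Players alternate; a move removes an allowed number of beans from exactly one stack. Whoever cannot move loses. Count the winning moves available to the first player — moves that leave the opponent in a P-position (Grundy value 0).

Stack A, S = {1, 7}:
G(0) = 0
G(1) = mex{0} = 1
G(2) = mex{1} = 0
G(3) = mex{0} = 1
G(4) = mex{1} = 0
G(5) = mex{0} = 1
G(6) = mex{1} = 0
G(7) = mex{0,0} = 1
G(8) = mex{1,1} = 0
G(9) = mex{0,0} = 1
G(10) = mex{1,1} = 0
G(11) = mex{0,0} = 1
G(12) = mex{1,1} = 0
G(13) = mex{0,0} = 1
G(14) = mex{1,1} = 0
G(15) = mex{0,0} = 1
G(16) = mex{1,1} = 0
G_A(16) = 0.
Stack B, S = {3, 7, 8}:
G(0) = 0
G(1) = mex{} = 0
G(2) = mex{} = 0
G(3) = mex{0} = 1
G(4) = mex{0} = 1
G(5) = mex{0} = 1
G(6) = mex{1} = 0
G(7) = mex{1,0} = 2
G(8) = mex{1,0,0} = 2
G(9) = mex{0,0,0} = 1
G(10) = mex{2,1,0} = 3
G(11) = mex{2,1,1} = 0
G(12) = mex{1,1,1} = 0
G(13) = mex{3,0,1} = 2
G(14) = mex{0,2,0} = 1
G(15) = mex{0,2,2} = 1
G(16) = mex{2,1,2} = 0
G(17) = mex{1,3,1} = 0
G_B(17) = 0.
Stack C, S = {1, 8, 9}:
G(0) = 0
G(1) = mex{0} = 1
G(2) = mex{1} = 0
G(3) = mex{0} = 1
G(4) = mex{1} = 0
G(5) = mex{0} = 1
G(6) = mex{1} = 0
G(7) = mex{0} = 1
G(8) = mex{1,0} = 2
G(9) = mex{2,1,0} = 3
G(10) = mex{3,0,1} = 2
G(11) = mex{2,1,0} = 3
G(12) = mex{3,0,1} = 2
G(13) = mex{2,1,0} = 3
G(14) = mex{3,0,1} = 2
G(15) = mex{2,1,0} = 3
G(16) = mex{3,2,1} = 0
G(17) = mex{0,3,2} = 1
G(18) = mex{1,2,3} = 0
G(19) = mex{0,3,2} = 1
G(20) = mex{1,2,3} = 0
G(21) = mex{0,3,2} = 1
G(22) = mex{1,2,3} = 0
G(23) = mex{0,3,2} = 1
G_C(23) = 1.
Combined Grundy value = 0 ⊕ 0 ⊕ 1 = 1.
A winning move leaves total XOR = 0, i.e. changes one component's Grundy value g to g ⊕ X where X is the current total.
Stack A: need g' = 0⊕1 = 1. Options: 16−1→G=1, 16−7→G=1. Hits: 2.
Stack B: need g' = 0⊕1 = 1. Options: 17−3→G=1, 17−7→G=3, 17−8→G=1. Hits: 2.
Stack C: need g' = 1⊕1 = 0. Options: 23−1→G=0, 23−8→G=3, 23−9→G=2. Hits: 1.

5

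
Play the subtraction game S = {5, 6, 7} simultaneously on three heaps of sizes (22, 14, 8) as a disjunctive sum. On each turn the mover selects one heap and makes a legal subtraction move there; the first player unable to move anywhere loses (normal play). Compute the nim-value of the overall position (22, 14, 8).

3

All heaps use S = {5, 6, 7}:
G(0) = 0
G(1) = mex{} = 0
G(2) = mex{} = 0
G(3) = mex{} = 0
G(4) = mex{} = 0
G(5) = mex{0} = 1
G(6) = mex{0,0} = 1
G(7) = mex{0,0,0} = 1
G(8) = mex{0,0,0} = 1
G(9) = mex{0,0,0} = 1
G(10) = mex{1,0,0} = 2
G(11) = mex{1,1,0} = 2
G(12) = mex{1,1,1} = 0
G(13) = mex{1,1,1} = 0
G(14) = mex{1,1,1} = 0
G(15) = mex{2,1,1} = 0
G(16) = mex{2,2,1} = 0
G(17) = mex{0,2,2} = 1
G(18) = mex{0,0,2} = 1
G(19) = mex{0,0,0} = 1
G(20) = mex{0,0,0} = 1
G(21) = mex{0,0,0} = 1
G(22) = mex{1,0,0} = 2
Heap A: G(22) = 2.
Heap B: G(14) = 0.
Heap C: G(8) = 1.
Combined Grundy value = 2 ⊕ 0 ⊕ 1 = 3.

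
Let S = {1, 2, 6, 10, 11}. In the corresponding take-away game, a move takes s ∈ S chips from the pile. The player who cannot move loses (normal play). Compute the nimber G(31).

n :  0  1  2  3  4  5  6  7  8  9 10 11 12 13 14 15 16 17 18 19 20 21 22 23 24 25 26 27 28 29 30 31
G :  0  1  2  0  1  2  3  0  1  2  3  4  0  1  2  0  1  2  3  0  1  2  3  4  0  1  2  0  1  2  3  0

0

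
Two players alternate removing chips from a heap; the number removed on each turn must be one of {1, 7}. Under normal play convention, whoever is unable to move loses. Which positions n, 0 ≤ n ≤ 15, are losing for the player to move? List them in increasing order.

0, 2, 4, 6, 8, 10, 12, 14

G(0) = 0
G(1) = mex{0} = 1
G(2) = mex{1} = 0
G(3) = mex{0} = 1
G(4) = mex{1} = 0
G(5) = mex{0} = 1
G(6) = mex{1} = 0
G(7) = mex{0,0} = 1
G(8) = mex{1,1} = 0
G(9) = mex{0,0} = 1
G(10) = mex{1,1} = 0
G(11) = mex{0,0} = 1
G(12) = mex{1,1} = 0
G(13) = mex{0,0} = 1
G(14) = mex{1,1} = 0
G(15) = mex{0,0} = 1
P-positions are exactly the n with G(n) = 0.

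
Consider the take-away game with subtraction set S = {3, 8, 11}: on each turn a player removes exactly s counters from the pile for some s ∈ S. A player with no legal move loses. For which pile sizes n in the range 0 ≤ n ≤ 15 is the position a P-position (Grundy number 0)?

0, 1, 2, 6, 7

G(0) = 0
G(1) = mex{} = 0
G(2) = mex{} = 0
G(3) = mex{0} = 1
G(4) = mex{0} = 1
G(5) = mex{0} = 1
G(6) = mex{1} = 0
G(7) = mex{1} = 0
G(8) = mex{1,0} = 2
G(9) = mex{0,0} = 1
G(10) = mex{0,0} = 1
G(11) = mex{2,1,0} = 3
G(12) = mex{1,1,0} = 2
G(13) = mex{1,1,0} = 2
G(14) = mex{3,0,1} = 2
G(15) = mex{2,0,1} = 3
P-positions are exactly the n with G(n) = 0.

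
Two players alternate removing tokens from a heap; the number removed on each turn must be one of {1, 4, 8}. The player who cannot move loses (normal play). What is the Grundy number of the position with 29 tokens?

0

n :  0  1  2  3  4  5  6  7  8  9 10 11 12 13 14 15 16 17 18 19 20 21 22 23 24 25 26 27 28 29
G :  0  1  0  1  2  0  1  0  1  2  3  2  0  1  0  1  2  0  1  0  1  2  3  2  0  1  0  1  2  0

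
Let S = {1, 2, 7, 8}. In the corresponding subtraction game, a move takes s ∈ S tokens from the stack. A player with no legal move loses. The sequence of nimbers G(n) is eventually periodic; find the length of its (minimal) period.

G(0) = 0
G(1) = mex{0} = 1
G(2) = mex{1,0} = 2
G(3) = mex{2,1} = 0
G(4) = mex{0,2} = 1
G(5) = mex{1,0} = 2
G(6) = mex{2,1} = 0
G(7) = mex{0,2,0} = 1
G(8) = mex{1,0,1,0} = 2
G(9) = mex{2,1,2,1} = 0
G(10) = mex{0,2,0,2} = 1
G(11) = mex{1,0,1,0} = 2
G(12) = mex{2,1,2,1} = 0
G(13) = mex{0,2,0,2} = 1
G(14) = mex{1,0,1,0} = 2
G(n+3) = G(n) holds for n = 0,…,7 (a full window of length max(S) = 8), so the sequence is purely periodic with period 3.

3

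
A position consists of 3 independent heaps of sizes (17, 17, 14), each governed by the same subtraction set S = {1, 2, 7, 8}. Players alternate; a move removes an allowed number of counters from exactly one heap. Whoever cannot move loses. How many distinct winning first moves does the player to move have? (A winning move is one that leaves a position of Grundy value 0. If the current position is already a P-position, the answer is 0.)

6

All heaps use S = {1, 2, 7, 8}:
G(0) = 0
G(1) = mex{0} = 1
G(2) = mex{1,0} = 2
G(3) = mex{2,1} = 0
G(4) = mex{0,2} = 1
G(5) = mex{1,0} = 2
G(6) = mex{2,1} = 0
G(7) = mex{0,2,0} = 1
G(8) = mex{1,0,1,0} = 2
G(9) = mex{2,1,2,1} = 0
G(10) = mex{0,2,0,2} = 1
G(11) = mex{1,0,1,0} = 2
G(12) = mex{2,1,2,1} = 0
G(13) = mex{0,2,0,2} = 1
G(14) = mex{1,0,1,0} = 2
G(15) = mex{2,1,2,1} = 0
G(16) = mex{0,2,0,2} = 1
G(17) = mex{1,0,1,0} = 2
Heap A: G(17) = 2.
Heap B: G(17) = 2.
Heap C: G(14) = 2.
Combined Grundy value = 2 ⊕ 2 ⊕ 2 = 2.
A winning move leaves total XOR = 0, i.e. changes one component's Grundy value g to g ⊕ X where X is the current total.
Heap A: need g' = 2⊕2 = 0. Options: 17−1→G=1, 17−2→G=0, 17−7→G=1, 17−8→G=0. Hits: 2.
Heap B: need g' = 2⊕2 = 0. Options: 17−1→G=1, 17−2→G=0, 17−7→G=1, 17−8→G=0. Hits: 2.
Heap C: need g' = 2⊕2 = 0. Options: 14−1→G=1, 14−2→G=0, 14−7→G=1, 14−8→G=0. Hits: 2.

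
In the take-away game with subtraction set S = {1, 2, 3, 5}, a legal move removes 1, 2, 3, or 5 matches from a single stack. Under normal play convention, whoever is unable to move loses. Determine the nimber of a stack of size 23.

n :  0  1  2  3  4  5  6  7  8  9 10 11 12 13 14 15 16 17 18 19 20 21 22 23
G :  0  1  2  3  0  1  2  3  0  1  2  3  0  1  2  3  0  1  2  3  0  1  2  3

3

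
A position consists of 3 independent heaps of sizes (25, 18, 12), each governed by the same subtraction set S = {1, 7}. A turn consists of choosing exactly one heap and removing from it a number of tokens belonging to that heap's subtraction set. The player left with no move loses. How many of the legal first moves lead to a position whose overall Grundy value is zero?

All heaps use S = {1, 7}:
G(0) = 0
G(1) = mex{0} = 1
G(2) = mex{1} = 0
G(3) = mex{0} = 1
G(4) = mex{1} = 0
G(5) = mex{0} = 1
G(6) = mex{1} = 0
G(7) = mex{0,0} = 1
G(8) = mex{1,1} = 0
G(9) = mex{0,0} = 1
G(10) = mex{1,1} = 0
G(11) = mex{0,0} = 1
G(12) = mex{1,1} = 0
G(13) = mex{0,0} = 1
G(14) = mex{1,1} = 0
G(15) = mex{0,0} = 1
G(16) = mex{1,1} = 0
G(17) = mex{0,0} = 1
G(18) = mex{1,1} = 0
G(19) = mex{0,0} = 1
G(20) = mex{1,1} = 0
G(21) = mex{0,0} = 1
G(22) = mex{1,1} = 0
G(23) = mex{0,0} = 1
G(24) = mex{1,1} = 0
G(25) = mex{0,0} = 1
Heap A: G(25) = 1.
Heap B: G(18) = 0.
Heap C: G(12) = 0.
Combined Grundy value = 1 ⊕ 0 ⊕ 0 = 1.
A winning move leaves total XOR = 0, i.e. changes one component's Grundy value g to g ⊕ X where X is the current total.
Heap A: need g' = 1⊕1 = 0. Options: 25−1→G=0, 25−7→G=0. Hits: 2.
Heap B: need g' = 0⊕1 = 1. Options: 18−1→G=1, 18−7→G=1. Hits: 2.
Heap C: need g' = 0⊕1 = 1. Options: 12−1→G=1, 12−7→G=1. Hits: 2.

6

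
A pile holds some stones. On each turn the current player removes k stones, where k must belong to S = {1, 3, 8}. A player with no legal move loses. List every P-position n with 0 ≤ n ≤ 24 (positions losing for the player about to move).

G(0) = 0
G(1) = mex{0} = 1
G(2) = mex{1} = 0
G(3) = mex{0,0} = 1
G(4) = mex{1,1} = 0
G(5) = mex{0,0} = 1
G(6) = mex{1,1} = 0
G(7) = mex{0,0} = 1
G(8) = mex{1,1,0} = 2
G(9) = mex{2,0,1} = 3
G(10) = mex{3,1,0} = 2
G(11) = mex{2,2,1} = 0
G(12) = mex{0,3,0} = 1
G(13) = mex{1,2,1} = 0
G(14) = mex{0,0,0} = 1
G(15) = mex{1,1,1} = 0
G(16) = mex{0,0,2} = 1
G(17) = mex{1,1,3} = 0
G(18) = mex{0,0,2} = 1
G(19) = mex{1,1,0} = 2
G(20) = mex{2,0,1} = 3
G(21) = mex{3,1,0} = 2
G(22) = mex{2,2,1} = 0
G(23) = mex{0,3,0} = 1
G(24) = mex{1,2,1} = 0
P-positions are exactly the n with G(n) = 0.

0, 2, 4, 6, 11, 13, 15, 17, 22, 24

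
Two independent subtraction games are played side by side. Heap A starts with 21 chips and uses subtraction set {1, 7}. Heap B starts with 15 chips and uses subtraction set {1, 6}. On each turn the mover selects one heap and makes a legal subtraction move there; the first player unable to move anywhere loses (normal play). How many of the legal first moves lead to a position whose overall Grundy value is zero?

0

Heap A, S = {1, 7}:
n :  0  1  2  3  4  5  6  7  8  9 10 11 12 13 14 15 16 17 18 19 20 21
G :  0  1  0  1  0  1  0  1  0  1  0  1  0  1  0  1  0  1  0  1  0  1
G_A(21) = 1.
Heap B, S = {1, 6}:
G(0) = 0
G(1) = mex{0} = 1
G(2) = mex{1} = 0
G(3) = mex{0} = 1
G(4) = mex{1} = 0
G(5) = mex{0} = 1
G(6) = mex{1,0} = 2
G(7) = mex{2,1} = 0
G(8) = mex{0,0} = 1
G(9) = mex{1,1} = 0
G(10) = mex{0,0} = 1
G(11) = mex{1,1} = 0
G(12) = mex{0,2} = 1
G(13) = mex{1,0} = 2
G(14) = mex{2,1} = 0
G(15) = mex{0,0} = 1
G_B(15) = 1.
Combined Grundy value = 1 ⊕ 1 = 0.
A winning move leaves total XOR = 0, i.e. changes one component's Grundy value g to g ⊕ X where X is the current total.
Heap A: target g' = 1⊕0 = 1, but every legal move changes the Grundy value (mex property), so 0 moves.
Heap B: target g' = 1⊕0 = 1, but every legal move changes the Grundy value (mex property), so 0 moves.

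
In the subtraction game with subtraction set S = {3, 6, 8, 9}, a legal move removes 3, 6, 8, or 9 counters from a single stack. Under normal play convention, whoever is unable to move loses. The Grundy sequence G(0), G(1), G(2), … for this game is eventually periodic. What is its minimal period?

12

n :  0  1  2  3  4  5  6  7  8  9 10 11 12 13 14 15 16 17 18 19 20 21 22 23 24 25
G :  0  0  0  1  1  1  2  2  2  3  3  3  0  0  0  1  1  1  2  2  2  3  3  3  0  0
G(n+12) = G(n) holds for n = 0,…,8 (a full window of length max(S) = 9), so the sequence is purely periodic with period 12.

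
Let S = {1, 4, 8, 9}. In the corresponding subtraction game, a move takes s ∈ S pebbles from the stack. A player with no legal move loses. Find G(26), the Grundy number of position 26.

n :  0  1  2  3  4  5  6  7  8  9 10 11 12 13 14 15 16 17 18 19 20 21 22 23 24 25 26
G :  0  1  0  1  2  0  1  0  1  2  3  2  0  1  2  3  2  0  1  0  1  2  0  1  0  1  2

2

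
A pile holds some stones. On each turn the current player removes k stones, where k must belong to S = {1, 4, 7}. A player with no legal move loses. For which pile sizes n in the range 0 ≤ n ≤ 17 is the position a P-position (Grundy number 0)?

n :  0  1  2  3  4  5  6  7  8  9 10 11 12 13 14 15 16 17
G :  0  1  0  1  2  0  1  2  0  1  0  1  2  0  1  2  0  1
P-positions are exactly the n with G(n) = 0.

0, 2, 5, 8, 10, 13, 16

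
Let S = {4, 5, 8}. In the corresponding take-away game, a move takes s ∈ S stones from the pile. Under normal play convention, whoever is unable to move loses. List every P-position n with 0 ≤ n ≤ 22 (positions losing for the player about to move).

n :  0  1  2  3  4  5  6  7  8  9 10 11 12 13 14 15 16 17 18 19 20 21 22
G :  0  0  0  0  1  1  1  1  2  2  2  2  0  0  0  0  1  1  1  1  2  2  2
P-positions are exactly the n with G(n) = 0.

0, 1, 2, 3, 12, 13, 14, 15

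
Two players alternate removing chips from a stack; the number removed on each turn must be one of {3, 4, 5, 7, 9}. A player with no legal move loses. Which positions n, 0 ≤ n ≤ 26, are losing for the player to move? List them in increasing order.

G(0) = 0
G(1) = mex{} = 0
G(2) = mex{} = 0
G(3) = mex{0} = 1
G(4) = mex{0,0} = 1
G(5) = mex{0,0,0} = 1
G(6) = mex{1,0,0} = 2
G(7) = mex{1,1,0,0} = 2
G(8) = mex{1,1,1,0} = 2
G(9) = mex{2,1,1,0,0} = 3
G(10) = mex{2,2,1,1,0} = 3
G(11) = mex{2,2,2,1,0} = 3
G(12) = mex{3,2,2,1,1} = 0
G(13) = mex{3,3,2,2,1} = 0
G(14) = mex{3,3,3,2,1} = 0
G(15) = mex{0,3,3,2,2} = 1
G(16) = mex{0,0,3,3,2} = 1
G(17) = mex{0,0,0,3,2} = 1
G(18) = mex{1,0,0,3,3} = 2
G(19) = mex{1,1,0,0,3} = 2
G(20) = mex{1,1,1,0,3} = 2
G(21) = mex{2,1,1,0,0} = 3
G(22) = mex{2,2,1,1,0} = 3
G(23) = mex{2,2,2,1,0} = 3
G(24) = mex{3,2,2,1,1} = 0
G(25) = mex{3,3,2,2,1} = 0
G(26) = mex{3,3,3,2,1} = 0
P-positions are exactly the n with G(n) = 0.

0, 1, 2, 12, 13, 14, 24, 25, 26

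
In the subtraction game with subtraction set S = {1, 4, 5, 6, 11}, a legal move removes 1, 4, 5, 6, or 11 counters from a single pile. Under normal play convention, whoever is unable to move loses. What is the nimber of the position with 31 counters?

0

n :  0  1  2  3  4  5  6  7  8  9 10 11 12 13 14 15 16 17 18 19 20 21 22 23 24 25 26 27 28 29 30 31
G :  0  1  0  1  2  3  2  3  4  0  1  4  0  1  2  3  2  3  4  0  1  0  1  2  3  4  2  3  0  1  5  0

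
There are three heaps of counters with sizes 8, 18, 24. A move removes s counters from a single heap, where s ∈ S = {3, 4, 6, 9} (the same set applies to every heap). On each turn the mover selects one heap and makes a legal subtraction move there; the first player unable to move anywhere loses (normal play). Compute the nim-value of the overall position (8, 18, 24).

0

All heaps use S = {3, 4, 6, 9}:
G(0) = 0
G(1) = mex{} = 0
G(2) = mex{} = 0
G(3) = mex{0} = 1
G(4) = mex{0,0} = 1
G(5) = mex{0,0} = 1
G(6) = mex{1,0,0} = 2
G(7) = mex{1,1,0} = 2
G(8) = mex{1,1,0} = 2
G(9) = mex{2,1,1,0} = 3
G(10) = mex{2,2,1,0} = 3
G(11) = mex{2,2,1,0} = 3
G(12) = mex{3,2,2,1} = 0
G(13) = mex{3,3,2,1} = 0
G(14) = mex{3,3,2,1} = 0
G(15) = mex{0,3,3,2} = 1
G(16) = mex{0,0,3,2} = 1
G(17) = mex{0,0,3,2} = 1
G(18) = mex{1,0,0,3} = 2
G(19) = mex{1,1,0,3} = 2
G(20) = mex{1,1,0,3} = 2
G(21) = mex{2,1,1,0} = 3
G(22) = mex{2,2,1,0} = 3
G(23) = mex{2,2,1,0} = 3
G(24) = mex{3,2,2,1} = 0
Heap A: G(8) = 2.
Heap B: G(18) = 2.
Heap C: G(24) = 0.
Combined Grundy value = 2 ⊕ 2 ⊕ 0 = 0.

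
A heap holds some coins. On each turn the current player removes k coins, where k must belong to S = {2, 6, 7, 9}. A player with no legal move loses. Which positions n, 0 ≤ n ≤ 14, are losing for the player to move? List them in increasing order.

0, 1, 4, 5

n :  0  1  2  3  4  5  6  7  8  9 10 11 12 13 14
G :  0  0  1  1  0  0  1  1  2  2  3  3  2  2  3
P-positions are exactly the n with G(n) = 0.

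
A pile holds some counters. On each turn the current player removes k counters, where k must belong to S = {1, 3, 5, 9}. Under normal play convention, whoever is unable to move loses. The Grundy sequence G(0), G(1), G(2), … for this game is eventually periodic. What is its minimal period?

2

G(0) = 0
G(1) = mex{0} = 1
G(2) = mex{1} = 0
G(3) = mex{0,0} = 1
G(4) = mex{1,1} = 0
G(5) = mex{0,0,0} = 1
G(6) = mex{1,1,1} = 0
G(7) = mex{0,0,0} = 1
G(8) = mex{1,1,1} = 0
G(9) = mex{0,0,0,0} = 1
G(10) = mex{1,1,1,1} = 0
G(11) = mex{0,0,0,0} = 1
G(12) = mex{1,1,1,1} = 0
G(13) = mex{0,0,0,0} = 1
G(14) = mex{1,1,1,1} = 0
G(n+2) = G(n) holds for n = 0,…,8 (a full window of length max(S) = 9), so the sequence is purely periodic with period 2.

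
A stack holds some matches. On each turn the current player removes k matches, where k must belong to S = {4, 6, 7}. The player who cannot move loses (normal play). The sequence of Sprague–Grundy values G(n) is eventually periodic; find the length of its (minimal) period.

11

G(0) = 0
G(1) = mex{} = 0
G(2) = mex{} = 0
G(3) = mex{} = 0
G(4) = mex{0} = 1
G(5) = mex{0} = 1
G(6) = mex{0,0} = 1
G(7) = mex{0,0,0} = 1
G(8) = mex{1,0,0} = 2
G(9) = mex{1,0,0} = 2
G(10) = mex{1,1,0} = 2
G(11) = mex{1,1,1} = 0
G(12) = mex{2,1,1} = 0
G(13) = mex{2,1,1} = 0
G(14) = mex{2,2,1} = 0
G(15) = mex{0,2,2} = 1
G(16) = mex{0,2,2} = 1
G(17) = mex{0,0,2} = 1
G(18) = mex{0,0,0} = 1
G(19) = mex{1,0,0} = 2
G(20) = mex{1,0,0} = 2
G(21) = mex{1,1,0} = 2
G(22) = mex{1,1,1} = 0
G(23) = mex{2,1,1} = 0
G(n+11) = G(n) holds for n = 0,…,6 (a full window of length max(S) = 7), so the sequence is purely periodic with period 11.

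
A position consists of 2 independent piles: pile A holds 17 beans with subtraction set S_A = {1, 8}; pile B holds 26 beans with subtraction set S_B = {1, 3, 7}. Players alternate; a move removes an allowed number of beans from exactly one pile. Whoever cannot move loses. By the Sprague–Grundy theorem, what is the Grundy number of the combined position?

Pile A, S = {1, 8}:
n :  0  1  2  3  4  5  6  7  8  9 10 11 12 13 14 15 16 17
G :  0  1  0  1  0  1  0  1  2  0  1  0  1  0  1  0  1  2
G_A(17) = 2.
Pile B, S = {1, 3, 7}:
n :  0  1  2  3  4  5  6  7  8  9 10 11 12 13 14 15 16 17 18 19 20 21 22 23 24 25 26
G :  0  1  0  1  0  1  0  1  0  1  0  1  0  1  0  1  0  1  0  1  0  1  0  1  0  1  0
G_B(26) = 0.
Combined Grundy value = 2 ⊕ 0 = 2.

2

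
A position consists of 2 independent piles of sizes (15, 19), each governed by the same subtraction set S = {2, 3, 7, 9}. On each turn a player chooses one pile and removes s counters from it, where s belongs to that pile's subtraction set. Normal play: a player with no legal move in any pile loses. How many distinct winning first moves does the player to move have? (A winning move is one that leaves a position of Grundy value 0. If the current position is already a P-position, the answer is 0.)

3

All piles use S = {2, 3, 7, 9}:
n :  0  1  2  3  4  5  6  7  8  9 10 11 12 13 14 15 16 17 18 19
G :  0  0  1  1  2  0  0  1  1  2  2  0  3  1  2  2  0  0  1  1
Pile A: G(15) = 2.
Pile B: G(19) = 1.
Combined Grundy value = 2 ⊕ 1 = 3.
A winning move leaves total XOR = 0, i.e. changes one component's Grundy value g to g ⊕ X where X is the current total.
Pile A: need g' = 2⊕3 = 1. Options: 15−2→G=1, 15−3→G=3, 15−7→G=1, 15−9→G=0. Hits: 2.
Pile B: need g' = 1⊕3 = 2. Options: 19−2→G=0, 19−3→G=0, 19−7→G=3, 19−9→G=2. Hits: 1.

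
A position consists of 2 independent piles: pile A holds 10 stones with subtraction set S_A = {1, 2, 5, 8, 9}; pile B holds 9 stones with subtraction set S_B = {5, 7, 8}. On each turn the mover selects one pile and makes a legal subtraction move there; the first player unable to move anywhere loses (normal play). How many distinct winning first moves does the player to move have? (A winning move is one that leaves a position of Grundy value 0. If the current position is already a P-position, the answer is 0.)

Pile A, S = {1, 2, 5, 8, 9}:
G(0) = 0
G(1) = mex{0} = 1
G(2) = mex{1,0} = 2
G(3) = mex{2,1} = 0
G(4) = mex{0,2} = 1
G(5) = mex{1,0,0} = 2
G(6) = mex{2,1,1} = 0
G(7) = mex{0,2,2} = 1
G(8) = mex{1,0,0,0} = 2
G(9) = mex{2,1,1,1,0} = 3
G(10) = mex{3,2,2,2,1} = 0
G_A(10) = 0.
Pile B, S = {5, 7, 8}:
G(0) = 0
G(1) = mex{} = 0
G(2) = mex{} = 0
G(3) = mex{} = 0
G(4) = mex{} = 0
G(5) = mex{0} = 1
G(6) = mex{0} = 1
G(7) = mex{0,0} = 1
G(8) = mex{0,0,0} = 1
G(9) = mex{0,0,0} = 1
G_B(9) = 1.
Combined Grundy value = 0 ⊕ 1 = 1.
A winning move leaves total XOR = 0, i.e. changes one component's Grundy value g to g ⊕ X where X is the current total.
Pile A: need g' = 0⊕1 = 1. Options: 10−1→G=3, 10−2→G=2, 10−5→G=2, 10−8→G=2, 10−9→G=1. Hits: 1.
Pile B: need g' = 1⊕1 = 0. Options: 9−5→G=0, 9−7→G=0, 9−8→G=0. Hits: 3.

4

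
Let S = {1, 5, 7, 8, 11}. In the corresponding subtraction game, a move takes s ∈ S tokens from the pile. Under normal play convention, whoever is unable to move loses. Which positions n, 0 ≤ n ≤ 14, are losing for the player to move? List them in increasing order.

G(0) = 0
G(1) = mex{0} = 1
G(2) = mex{1} = 0
G(3) = mex{0} = 1
G(4) = mex{1} = 0
G(5) = mex{0,0} = 1
G(6) = mex{1,1} = 0
G(7) = mex{0,0,0} = 1
G(8) = mex{1,1,1,0} = 2
G(9) = mex{2,0,0,1} = 3
G(10) = mex{3,1,1,0} = 2
G(11) = mex{2,0,0,1,0} = 3
G(12) = mex{3,1,1,0,1} = 2
G(13) = mex{2,2,0,1,0} = 3
G(14) = mex{3,3,1,0,1} = 2
P-positions are exactly the n with G(n) = 0.

0, 2, 4, 6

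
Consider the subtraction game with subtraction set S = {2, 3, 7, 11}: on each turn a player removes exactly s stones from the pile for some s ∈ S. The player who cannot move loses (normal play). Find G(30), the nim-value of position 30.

n :  0  1  2  3  4  5  6  7  8  9 10 11 12 13 14 15 16 17 18 19 20 21 22 23 24 25 26 27 28 29 30
G :  0  0  1  1  2  0  0  1  1  2  0  3  1  2  0  0  1  1  2  0  0  1  1  2  0  3  1  2  0  0  1

1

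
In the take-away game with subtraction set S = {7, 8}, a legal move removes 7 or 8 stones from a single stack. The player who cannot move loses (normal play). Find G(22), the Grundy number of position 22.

G(0) = 0
G(1) = mex{} = 0
G(2) = mex{} = 0
G(3) = mex{} = 0
G(4) = mex{} = 0
G(5) = mex{} = 0
G(6) = mex{} = 0
G(7) = mex{0} = 1
G(8) = mex{0,0} = 1
G(9) = mex{0,0} = 1
G(10) = mex{0,0} = 1
G(11) = mex{0,0} = 1
G(12) = mex{0,0} = 1
G(13) = mex{0,0} = 1
G(14) = mex{1,0} = 2
G(15) = mex{1,1} = 0
G(16) = mex{1,1} = 0
G(17) = mex{1,1} = 0
G(18) = mex{1,1} = 0
G(19) = mex{1,1} = 0
G(20) = mex{1,1} = 0
G(21) = mex{2,1} = 0
G(22) = mex{0,2} = 1

1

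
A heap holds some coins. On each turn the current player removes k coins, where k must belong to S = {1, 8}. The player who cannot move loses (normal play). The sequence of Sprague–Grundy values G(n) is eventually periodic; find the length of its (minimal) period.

n :  0  1  2  3  4  5  6  7  8  9 10 11 12 13 14 15 16 17 18 19
G :  0  1  0  1  0  1  0  1  2  0  1  0  1  0  1  0  1  2  0  1
G(n+9) = G(n) holds for n = 0,…,7 (a full window of length max(S) = 8), so the sequence is purely periodic with period 9.

9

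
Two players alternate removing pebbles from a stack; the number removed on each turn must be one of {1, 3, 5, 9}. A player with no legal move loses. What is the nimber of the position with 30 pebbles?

n :  0  1  2  3  4  5  6  7  8  9 10 11 12 13 14 15 16 17 18 19 20 21 22 23 24 25 26 27 28 29 30
G :  0  1  0  1  0  1  0  1  0  1  0  1  0  1  0  1  0  1  0  1  0  1  0  1  0  1  0  1  0  1  0

0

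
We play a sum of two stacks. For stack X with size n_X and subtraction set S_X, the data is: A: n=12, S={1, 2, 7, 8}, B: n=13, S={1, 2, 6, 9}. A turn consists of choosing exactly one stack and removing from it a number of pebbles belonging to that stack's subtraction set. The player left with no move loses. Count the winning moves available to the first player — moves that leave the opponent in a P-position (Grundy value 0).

1

Stack A, S = {1, 2, 7, 8}:
G(0) = 0
G(1) = mex{0} = 1
G(2) = mex{1,0} = 2
G(3) = mex{2,1} = 0
G(4) = mex{0,2} = 1
G(5) = mex{1,0} = 2
G(6) = mex{2,1} = 0
G(7) = mex{0,2,0} = 1
G(8) = mex{1,0,1,0} = 2
G(9) = mex{2,1,2,1} = 0
G(10) = mex{0,2,0,2} = 1
G(11) = mex{1,0,1,0} = 2
G(12) = mex{2,1,2,1} = 0
G_A(12) = 0.
Stack B, S = {1, 2, 6, 9}:
G(0) = 0
G(1) = mex{0} = 1
G(2) = mex{1,0} = 2
G(3) = mex{2,1} = 0
G(4) = mex{0,2} = 1
G(5) = mex{1,0} = 2
G(6) = mex{2,1,0} = 3
G(7) = mex{3,2,1} = 0
G(8) = mex{0,3,2} = 1
G(9) = mex{1,0,0,0} = 2
G(10) = mex{2,1,1,1} = 0
G(11) = mex{0,2,2,2} = 1
G(12) = mex{1,0,3,0} = 2
G(13) = mex{2,1,0,1} = 3
G_B(13) = 3.
Combined Grundy value = 0 ⊕ 3 = 3.
A winning move leaves total XOR = 0, i.e. changes one component's Grundy value g to g ⊕ X where X is the current total.
Stack A: need g' = 0⊕3 = 3. Options: 12−1→G=2, 12−2→G=1, 12−7→G=2, 12−8→G=1. Hits: 0.
Stack B: need g' = 3⊕3 = 0. Options: 13−1→G=2, 13−2→G=1, 13−6→G=0, 13−9→G=1. Hits: 1.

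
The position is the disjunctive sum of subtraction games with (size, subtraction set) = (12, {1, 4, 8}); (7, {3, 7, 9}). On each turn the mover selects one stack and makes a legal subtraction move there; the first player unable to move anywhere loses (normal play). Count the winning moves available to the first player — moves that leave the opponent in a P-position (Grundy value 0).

Stack A, S = {1, 4, 8}:
G(0) = 0
G(1) = mex{0} = 1
G(2) = mex{1} = 0
G(3) = mex{0} = 1
G(4) = mex{1,0} = 2
G(5) = mex{2,1} = 0
G(6) = mex{0,0} = 1
G(7) = mex{1,1} = 0
G(8) = mex{0,2,0} = 1
G(9) = mex{1,0,1} = 2
G(10) = mex{2,1,0} = 3
G(11) = mex{3,0,1} = 2
G(12) = mex{2,1,2} = 0
G_A(12) = 0.
Stack B, S = {3, 7, 9}:
n : 0 1 2 3 4 5 6 7
G : 0 0 0 1 1 1 0 2
G_B(7) = 2.
Combined Grundy value = 0 ⊕ 2 = 2.
A winning move leaves total XOR = 0, i.e. changes one component's Grundy value g to g ⊕ X where X is the current total.
Stack A: need g' = 0⊕2 = 2. Options: 12−1→G=2, 12−4→G=1, 12−8→G=2. Hits: 2.
Stack B: need g' = 2⊕2 = 0. Options: 7−3→G=1, 7−7→G=0. Hits: 1.

3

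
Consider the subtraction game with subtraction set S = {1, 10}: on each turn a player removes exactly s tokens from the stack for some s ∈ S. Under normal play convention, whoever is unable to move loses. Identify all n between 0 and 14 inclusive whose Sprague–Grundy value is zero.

0, 2, 4, 6, 8, 11, 13

n :  0  1  2  3  4  5  6  7  8  9 10 11 12 13 14
G :  0  1  0  1  0  1  0  1  0  1  2  0  1  0  1
P-positions are exactly the n with G(n) = 0.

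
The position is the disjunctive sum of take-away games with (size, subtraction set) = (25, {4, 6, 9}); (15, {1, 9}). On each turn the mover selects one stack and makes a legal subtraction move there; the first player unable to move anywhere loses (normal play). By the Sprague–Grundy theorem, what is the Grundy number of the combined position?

2

Stack A, S = {4, 6, 9}:
G(0) = 0
G(1) = mex{} = 0
G(2) = mex{} = 0
G(3) = mex{} = 0
G(4) = mex{0} = 1
G(5) = mex{0} = 1
G(6) = mex{0,0} = 1
G(7) = mex{0,0} = 1
G(8) = mex{1,0} = 2
G(9) = mex{1,0,0} = 2
G(10) = mex{1,1,0} = 2
G(11) = mex{1,1,0} = 2
G(12) = mex{2,1,0} = 3
G(13) = mex{2,1,1} = 0
G(14) = mex{2,2,1} = 0
G(15) = mex{2,2,1} = 0
G(16) = mex{3,2,1} = 0
G(17) = mex{0,2,2} = 1
G(18) = mex{0,3,2} = 1
G(19) = mex{0,0,2} = 1
G(20) = mex{0,0,2} = 1
G(21) = mex{1,0,3} = 2
G(22) = mex{1,0,0} = 2
G(23) = mex{1,1,0} = 2
G(24) = mex{1,1,0} = 2
G(25) = mex{2,1,0} = 3
G_A(25) = 3.
Stack B, S = {1, 9}:
G(0) = 0
G(1) = mex{0} = 1
G(2) = mex{1} = 0
G(3) = mex{0} = 1
G(4) = mex{1} = 0
G(5) = mex{0} = 1
G(6) = mex{1} = 0
G(7) = mex{0} = 1
G(8) = mex{1} = 0
G(9) = mex{0,0} = 1
G(10) = mex{1,1} = 0
G(11) = mex{0,0} = 1
G(12) = mex{1,1} = 0
G(13) = mex{0,0} = 1
G(14) = mex{1,1} = 0
G(15) = mex{0,0} = 1
G_B(15) = 1.
Combined Grundy value = 3 ⊕ 1 = 2.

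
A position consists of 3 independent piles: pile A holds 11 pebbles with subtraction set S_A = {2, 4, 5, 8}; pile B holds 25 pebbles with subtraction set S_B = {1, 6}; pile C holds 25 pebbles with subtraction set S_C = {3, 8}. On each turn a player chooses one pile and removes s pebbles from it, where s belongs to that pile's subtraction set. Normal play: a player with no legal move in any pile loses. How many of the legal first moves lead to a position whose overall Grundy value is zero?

Pile A, S = {2, 4, 5, 8}:
n :  0  1  2  3  4  5  6  7  8  9 10 11
G :  0  0  1  1  2  2  3  0  4  1  0  2
G_A(11) = 2.
Pile B, S = {1, 6}:
n :  0  1  2  3  4  5  6  7  8  9 10 11 12 13 14 15 16 17 18 19 20 21 22 23 24 25
G :  0  1  0  1  0  1  2  0  1  0  1  0  1  2  0  1  0  1  0  1  2  0  1  0  1  0
G_B(25) = 0.
Pile C, S = {3, 8}:
G(0) = 0
G(1) = mex{} = 0
G(2) = mex{} = 0
G(3) = mex{0} = 1
G(4) = mex{0} = 1
G(5) = mex{0} = 1
G(6) = mex{1} = 0
G(7) = mex{1} = 0
G(8) = mex{1,0} = 2
G(9) = mex{0,0} = 1
G(10) = mex{0,0} = 1
G(11) = mex{2,1} = 0
G(12) = mex{1,1} = 0
G(13) = mex{1,1} = 0
G(14) = mex{0,0} = 1
G(15) = mex{0,0} = 1
G(16) = mex{0,2} = 1
G(17) = mex{1,1} = 0
G(18) = mex{1,1} = 0
G(19) = mex{1,0} = 2
G(20) = mex{0,0} = 1
G(21) = mex{0,0} = 1
G(22) = mex{2,1} = 0
G(23) = mex{1,1} = 0
G(24) = mex{1,1} = 0
G(25) = mex{0,0} = 1
G_C(25) = 1.
Combined Grundy value = 2 ⊕ 0 ⊕ 1 = 3.
A winning move leaves total XOR = 0, i.e. changes one component's Grundy value g to g ⊕ X where X is the current total.
Pile A: need g' = 2⊕3 = 1. Options: 11−2→G=1, 11−4→G=0, 11−5→G=3, 11−8→G=1. Hits: 2.
Pile B: need g' = 0⊕3 = 3. Options: 25−1→G=1, 25−6→G=1. Hits: 0.
Pile C: need g' = 1⊕3 = 2. Options: 25−3→G=0, 25−8→G=0. Hits: 0.

2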